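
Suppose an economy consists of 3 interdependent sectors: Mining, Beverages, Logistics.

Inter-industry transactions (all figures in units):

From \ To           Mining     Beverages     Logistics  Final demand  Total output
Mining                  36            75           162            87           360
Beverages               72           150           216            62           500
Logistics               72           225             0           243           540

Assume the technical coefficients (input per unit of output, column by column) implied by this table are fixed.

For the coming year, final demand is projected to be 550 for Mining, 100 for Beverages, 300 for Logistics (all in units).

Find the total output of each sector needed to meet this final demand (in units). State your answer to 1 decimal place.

Technical coefficients a_ij = z_ij / X_j:
  a_11 = 36/360 = 0.10, a_21 = 72/360 = 0.20, a_31 = 72/360 = 0.20
  a_12 = 75/500 = 0.15, a_22 = 150/500 = 0.30, a_32 = 225/500 = 0.45
  a_13 = 162/540 = 0.30, a_23 = 216/540 = 0.40, a_33 = 0/540 = 0.00
I − A =
  [   0.90    -0.15    -0.30]
  [  -0.20     0.70    -0.40]
  [  -0.20    -0.45     1.00]
Cofactors of I−A, C_ij = (−1)^(i+j)·(minor ij) (rows/columns in the sector order above):
  C_11 = (0.70)(1.00) − (-0.40)(-0.45) = 0.5200
  C_12 = −[(-0.20)(1.00) − (-0.40)(-0.20)] = 0.2800
  C_13 = (-0.20)(-0.45) − (0.70)(-0.20) = 0.2300
  C_21 = −[(-0.15)(1.00) − (-0.30)(-0.45)] = 0.2850
  C_22 = (0.90)(1.00) − (-0.30)(-0.20) = 0.8400
  C_23 = −[(0.90)(-0.45) − (-0.15)(-0.20)] = 0.4350
  C_31 = (-0.15)(-0.40) − (-0.30)(0.70) = 0.2700
  C_32 = −[(0.90)(-0.40) − (-0.30)(-0.20)] = 0.4200
  C_33 = (0.90)(0.70) − (-0.15)(-0.20) = 0.6000
det(I−A) = Σ_j (I−A)_1j·C_1j = (0.90)(0.5200) + (-0.15)(0.2800) + (-0.30)(0.2300) = 0.3570
adj(I−A) = Cᵀ =
  [ 0.5200   0.2850   0.2700]
  [ 0.2800   0.8400   0.4200]
  [ 0.2300   0.4350   0.6000]
(I − A)⁻¹ = adj(I−A) / det(I−A) ≈
  [   1.4566     0.7983     0.7563]
  [   0.7843     2.3529     1.1765]
  [   0.6443     1.2185     1.6807]
x = (I − A)⁻¹ d = adj(I−A)·d / det(I−A), with det(I−A) = 0.3570:
  x_1 = (0.5200·550 + 0.2850·100 + 0.2700·300) / 0.3570 = 395.50 / 0.3570 ≈ 1107.8
  x_2 = (0.2800·550 + 0.8400·100 + 0.4200·300) / 0.3570 = 364.00 / 0.3570 ≈ 1019.6
  x_3 = (0.2300·550 + 0.4350·100 + 0.6000·300) / 0.3570 = 350.00 / 0.3570 ≈ 980.4

x_1 = 1107.8, x_2 = 1019.6, x_3 = 980.4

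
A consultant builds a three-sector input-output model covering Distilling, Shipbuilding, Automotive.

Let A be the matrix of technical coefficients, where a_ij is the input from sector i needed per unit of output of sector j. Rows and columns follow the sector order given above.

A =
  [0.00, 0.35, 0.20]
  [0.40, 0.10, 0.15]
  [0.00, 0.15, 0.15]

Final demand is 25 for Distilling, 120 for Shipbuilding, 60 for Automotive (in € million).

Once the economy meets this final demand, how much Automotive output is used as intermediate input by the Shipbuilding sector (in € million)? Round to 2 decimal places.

z_AS = 30.49

I − A =
  [   1.00    -0.35    -0.20]
  [  -0.40     0.90    -0.15]
  [   0.00    -0.15     0.85]
Cofactors of I−A, C_ij = (−1)^(i+j)·(minor ij) (rows/columns in the sector order above):
  C_11 = (0.90)(0.85) − (-0.15)(-0.15) = 0.7425
  C_12 = −[(-0.40)(0.85) − (-0.15)(0.00)] = 0.3400
  C_13 = (-0.40)(-0.15) − (0.90)(0.00) = 0.0600
  C_21 = −[(-0.35)(0.85) − (-0.20)(-0.15)] = 0.3275
  C_22 = (1.00)(0.85) − (-0.20)(0.00) = 0.8500
  C_23 = −[(1.00)(-0.15) − (-0.35)(0.00)] = 0.1500
  C_31 = (-0.35)(-0.15) − (-0.20)(0.90) = 0.2325
  C_32 = −[(1.00)(-0.15) − (-0.20)(-0.40)] = 0.2300
  C_33 = (1.00)(0.90) − (-0.35)(-0.40) = 0.7600
det(I−A) = Σ_j (I−A)_1j·C_1j = (1.00)(0.7425) + (-0.35)(0.3400) + (-0.20)(0.0600) = 0.6115
adj(I−A) = Cᵀ =
  [ 0.7425   0.3275   0.2325]
  [ 0.3400   0.8500   0.2300]
  [ 0.0600   0.1500   0.7600]
(I − A)⁻¹ = adj(I−A) / det(I−A) ≈
  [   1.2142     0.5356     0.3802]
  [   0.5560     1.3900     0.3761]
  [   0.0981     0.2453     1.2428]
First solve x = (I − A)⁻¹ d = adj(I−A)·d / det(I−A); in particular x_S = (0.3400·25 + 0.8500·120 + 0.2300·60) / 0.6115 = 124.30 / 0.6115 ≈ 203.2706.
Intermediate flow from A to S: z_AS = a_AS · x_S = 0.15 × 124.30 / 0.6115 = 18.645 / 0.6115 ≈ 30.49.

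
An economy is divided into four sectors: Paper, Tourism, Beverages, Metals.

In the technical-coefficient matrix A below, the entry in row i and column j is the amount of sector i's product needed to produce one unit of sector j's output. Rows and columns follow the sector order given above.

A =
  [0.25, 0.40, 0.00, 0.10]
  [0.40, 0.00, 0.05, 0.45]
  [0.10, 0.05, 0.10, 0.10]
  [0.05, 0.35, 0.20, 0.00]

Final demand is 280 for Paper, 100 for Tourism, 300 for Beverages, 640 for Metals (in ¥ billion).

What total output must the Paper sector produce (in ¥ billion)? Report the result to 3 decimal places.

I − A =
  [   0.75    -0.40     0.00    -0.10]
  [  -0.40     1.00    -0.05    -0.45]
  [  -0.10    -0.05     0.90    -0.10]
  [  -0.05    -0.35    -0.20     1.00]
Compute the cofactors C_ij = (−1)^(i+j)·(3×3 minor ij) of I−A; the adjugate is their transpose:
adj(I−A) = Cᵀ =
  [ 0.729500   0.384500   0.077750   0.253750]
  [ 0.386500   0.653500   0.112750   0.344000]
  [ 0.124375   0.109000   0.443875   0.105875]
  [ 0.196625   0.269750   0.132125   0.527125]
det(I−A) = Σ_j (I−A)_1j·C_1j = (0.75)(0.729500) + (-0.40)(0.386500) + (0.00)(0.124375) + (-0.10)(0.196625) = 0.3728625
(I − A)⁻¹ = adj(I−A) / det(I−A) ≈
  [   1.9565     1.0312     0.2085     0.6805]
  [   1.0366     1.7527     0.3024     0.9226]
  [   0.3336     0.2923     1.1905     0.2840]
  [   0.5273     0.7235     0.3544     1.4137]
x = (I − A)⁻¹ d = adj(I−A)·d / det(I−A), with det(I−A) = 0.3728625:
  x_1 = (0.729500·280 + 0.384500·100 + 0.077750·300 + 0.253750·640) / 0.3728625 = 428.435 / 0.3728625 ≈ 1149.043
  x_2 = (0.386500·280 + 0.653500·100 + 0.112750·300 + 0.344000·640) / 0.3728625 = 427.555 / 0.3728625 ≈ 1146.683
  x_3 = (0.124375·280 + 0.109000·100 + 0.443875·300 + 0.105875·640) / 0.3728625 = 246.6475 / 0.3728625 ≈ 661.497
  x_4 = (0.196625·280 + 0.269750·100 + 0.132125·300 + 0.527125·640) / 0.3728625 = 459.0275 / 0.3728625 ≈ 1231.091

x_1 = 1149.043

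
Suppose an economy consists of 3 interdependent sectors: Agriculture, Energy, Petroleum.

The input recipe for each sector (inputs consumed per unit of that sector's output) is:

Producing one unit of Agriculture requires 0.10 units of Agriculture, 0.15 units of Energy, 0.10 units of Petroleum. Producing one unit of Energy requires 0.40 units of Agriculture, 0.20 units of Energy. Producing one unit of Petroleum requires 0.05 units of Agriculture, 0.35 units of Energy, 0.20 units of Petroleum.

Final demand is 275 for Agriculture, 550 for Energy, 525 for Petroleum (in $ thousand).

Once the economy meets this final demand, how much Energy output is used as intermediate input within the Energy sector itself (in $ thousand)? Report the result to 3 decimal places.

I − A =
  [   0.90    -0.40    -0.05]
  [  -0.15     0.80    -0.35]
  [  -0.10     0.00     0.80]
Cofactors of I−A, C_ij = (−1)^(i+j)·(minor ij) (rows/columns in the sector order above):
  C_11 = (0.80)(0.80) − (-0.35)(0.00) = 0.6400
  C_12 = −[(-0.15)(0.80) − (-0.35)(-0.10)] = 0.1550
  C_13 = (-0.15)(0.00) − (0.80)(-0.10) = 0.0800
  C_21 = −[(-0.40)(0.80) − (-0.05)(0.00)] = 0.3200
  C_22 = (0.90)(0.80) − (-0.05)(-0.10) = 0.7150
  C_23 = −[(0.90)(0.00) − (-0.40)(-0.10)] = 0.0400
  C_31 = (-0.40)(-0.35) − (-0.05)(0.80) = 0.1800
  C_32 = −[(0.90)(-0.35) − (-0.05)(-0.15)] = 0.3225
  C_33 = (0.90)(0.80) − (-0.40)(-0.15) = 0.6600
det(I−A) = Σ_j (I−A)_1j·C_1j = (0.90)(0.6400) + (-0.40)(0.1550) + (-0.05)(0.0800) = 0.5100
adj(I−A) = Cᵀ =
  [ 0.6400   0.3200   0.1800]
  [ 0.1550   0.7150   0.3225]
  [ 0.0800   0.0400   0.6600]
(I − A)⁻¹ = adj(I−A) / det(I−A) ≈
  [   1.2549     0.6275     0.3529]
  [   0.3039     1.4020     0.6324]
  [   0.1569     0.0784     1.2941]
First solve x = (I − A)⁻¹ d = adj(I−A)·d / det(I−A); in particular x_E = (0.1550·275 + 0.7150·550 + 0.3225·525) / 0.5100 = 605.1875 / 0.5100 ≈ 1186.64216.
Intermediate flow from E to E: z_EE = a_EE · x_E = 0.20 × 605.1875 / 0.5100 = 121.0375 / 0.5100 ≈ 237.328.

z_EE = 237.328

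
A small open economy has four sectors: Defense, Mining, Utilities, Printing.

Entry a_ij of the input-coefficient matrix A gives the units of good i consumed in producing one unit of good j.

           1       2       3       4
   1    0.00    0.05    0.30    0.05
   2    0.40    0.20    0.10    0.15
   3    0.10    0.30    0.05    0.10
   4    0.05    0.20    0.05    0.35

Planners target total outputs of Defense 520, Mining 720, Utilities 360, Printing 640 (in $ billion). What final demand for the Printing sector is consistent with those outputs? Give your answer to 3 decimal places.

d_4 = 228.000

I − A =
  [   1.00    -0.05    -0.30    -0.05]
  [  -0.40     0.80    -0.10    -0.15]
  [  -0.10    -0.30     0.95    -0.10]
  [  -0.05    -0.20    -0.05     0.65]
d = (I − A) x:
  d_1 = (+1.00)·520 + (-0.05)·720 + (-0.30)·360 + (-0.05)·640 = 344.000
  d_2 = (-0.40)·520 + (+0.80)·720 + (-0.10)·360 + (-0.15)·640 = 236.000
  d_3 = (-0.10)·520 + (-0.30)·720 + (+0.95)·360 + (-0.10)·640 = 10.000
  d_4 = (-0.05)·520 + (-0.20)·720 + (-0.05)·360 + (+0.65)·640 = 228.000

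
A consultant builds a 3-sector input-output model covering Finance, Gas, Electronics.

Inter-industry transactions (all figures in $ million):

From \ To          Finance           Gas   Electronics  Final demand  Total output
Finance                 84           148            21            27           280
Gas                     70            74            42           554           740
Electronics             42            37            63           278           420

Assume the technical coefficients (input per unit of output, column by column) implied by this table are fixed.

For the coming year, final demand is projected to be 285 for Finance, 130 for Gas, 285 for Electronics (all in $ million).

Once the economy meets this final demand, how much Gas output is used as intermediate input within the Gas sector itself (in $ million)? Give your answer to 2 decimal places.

z_22 = 34.38

Technical coefficients a_ij = z_ij / X_j:
  a_11 = 84/280 = 0.30, a_21 = 70/280 = 0.25, a_31 = 42/280 = 0.15
  a_12 = 148/740 = 0.20, a_22 = 74/740 = 0.10, a_32 = 37/740 = 0.05
  a_13 = 21/420 = 0.05, a_23 = 42/420 = 0.10, a_33 = 63/420 = 0.15
I − A =
  [   0.70    -0.20    -0.05]
  [  -0.25     0.90    -0.10]
  [  -0.15    -0.05     0.85]
Cofactors of I−A, C_ij = (−1)^(i+j)·(minor ij) (rows/columns in the sector order above):
  C_11 = (0.90)(0.85) − (-0.10)(-0.05) = 0.7600
  C_12 = −[(-0.25)(0.85) − (-0.10)(-0.15)] = 0.2275
  C_13 = (-0.25)(-0.05) − (0.90)(-0.15) = 0.1475
  C_21 = −[(-0.20)(0.85) − (-0.05)(-0.05)] = 0.1725
  C_22 = (0.70)(0.85) − (-0.05)(-0.15) = 0.5875
  C_23 = −[(0.70)(-0.05) − (-0.20)(-0.15)] = 0.0650
  C_31 = (-0.20)(-0.10) − (-0.05)(0.90) = 0.0650
  C_32 = −[(0.70)(-0.10) − (-0.05)(-0.25)] = 0.0825
  C_33 = (0.70)(0.90) − (-0.20)(-0.25) = 0.5800
det(I−A) = Σ_j (I−A)_1j·C_1j = (0.70)(0.7600) + (-0.20)(0.2275) + (-0.05)(0.1475) = 0.479125
adj(I−A) = Cᵀ =
  [ 0.7600   0.1725   0.0650]
  [ 0.2275   0.5875   0.0825]
  [ 0.1475   0.0650   0.5800]
(I − A)⁻¹ = adj(I−A) / det(I−A) ≈
  [   1.5862     0.3600     0.1357]
  [   0.4748     1.2262     0.1722]
  [   0.3079     0.1357     1.2105]
First solve x = (I − A)⁻¹ d = adj(I−A)·d / det(I−A); in particular x_2 = (0.2275·285 + 0.5875·130 + 0.0825·285) / 0.479125 = 164.725 / 0.479125 ≈ 343.8038.
Intermediate flow from 2 to 2: z_22 = a_22 · x_2 = 0.10 × 164.725 / 0.479125 = 16.4725 / 0.479125 ≈ 34.38.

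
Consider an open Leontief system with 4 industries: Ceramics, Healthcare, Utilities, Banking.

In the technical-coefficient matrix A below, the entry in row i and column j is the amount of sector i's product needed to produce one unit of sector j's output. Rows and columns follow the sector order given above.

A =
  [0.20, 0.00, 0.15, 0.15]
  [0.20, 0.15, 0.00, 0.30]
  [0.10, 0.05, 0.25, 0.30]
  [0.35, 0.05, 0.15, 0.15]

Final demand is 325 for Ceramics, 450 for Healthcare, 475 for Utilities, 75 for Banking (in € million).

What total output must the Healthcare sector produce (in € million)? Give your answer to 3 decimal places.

x_2 = 917.327

I − A =
  [   0.80     0.00    -0.15    -0.15]
  [  -0.20     0.85     0.00    -0.30]
  [  -0.10    -0.05     0.75    -0.30]
  [  -0.35    -0.05    -0.15     0.85]
Compute the cofactors C_ij = (−1)^(i+j)·(3×3 minor ij) of I−A; the adjugate is their transpose:
adj(I−A) = Cᵀ =
  [ 0.490125   0.015375   0.125250   0.136125]
  [ 0.201750   0.403875   0.081750   0.207000]
  [ 0.176750   0.044125   0.519875   0.230250]
  [ 0.244875   0.037875   0.148125   0.495750]
det(I−A) = Σ_j (I−A)_1j·C_1j = (0.80)(0.490125) + (0.00)(0.201750) + (-0.15)(0.176750) + (-0.15)(0.244875) = 0.32885625
(I − A)⁻¹ = adj(I−A) / det(I−A) ≈
  [   1.4904     0.0468     0.3809     0.4139]
  [   0.6135     1.2281     0.2486     0.6295]
  [   0.5375     0.1342     1.5809     0.7002]
  [   0.7446     0.1152     0.4504     1.5075]
x = (I − A)⁻¹ d = adj(I−A)·d / det(I−A), with det(I−A) = 0.32885625:
  x_1 = (0.490125·325 + 0.015375·450 + 0.125250·475 + 0.136125·75) / 0.32885625 = 235.9125 / 0.32885625 ≈ 717.373
  x_2 = (0.201750·325 + 0.403875·450 + 0.081750·475 + 0.207000·75) / 0.32885625 = 301.66875 / 0.32885625 ≈ 917.327
  x_3 = (0.176750·325 + 0.044125·450 + 0.519875·475 + 0.230250·75) / 0.32885625 = 341.509375 / 0.32885625 ≈ 1038.476
  x_4 = (0.244875·325 + 0.037875·450 + 0.148125·475 + 0.495750·75) / 0.32885625 = 204.16875 / 0.32885625 ≈ 620.845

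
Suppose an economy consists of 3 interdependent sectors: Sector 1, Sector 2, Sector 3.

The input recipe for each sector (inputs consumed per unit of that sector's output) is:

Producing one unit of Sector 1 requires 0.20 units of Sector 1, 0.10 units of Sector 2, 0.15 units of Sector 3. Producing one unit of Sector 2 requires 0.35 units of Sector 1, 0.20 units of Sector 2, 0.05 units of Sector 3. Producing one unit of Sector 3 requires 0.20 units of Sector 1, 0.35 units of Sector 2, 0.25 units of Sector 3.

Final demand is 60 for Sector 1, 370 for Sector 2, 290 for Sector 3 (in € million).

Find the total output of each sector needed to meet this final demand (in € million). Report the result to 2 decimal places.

I − A =
  [   0.80    -0.35    -0.20]
  [  -0.10     0.80    -0.35]
  [  -0.15    -0.05     0.75]
Cofactors of I−A, C_ij = (−1)^(i+j)·(minor ij) (rows/columns in the sector order above):
  C_11 = (0.80)(0.75) − (-0.35)(-0.05) = 0.5825
  C_12 = −[(-0.10)(0.75) − (-0.35)(-0.15)] = 0.1275
  C_13 = (-0.10)(-0.05) − (0.80)(-0.15) = 0.1250
  C_21 = −[(-0.35)(0.75) − (-0.20)(-0.05)] = 0.2725
  C_22 = (0.80)(0.75) − (-0.20)(-0.15) = 0.5700
  C_23 = −[(0.80)(-0.05) − (-0.35)(-0.15)] = 0.0925
  C_31 = (-0.35)(-0.35) − (-0.20)(0.80) = 0.2825
  C_32 = −[(0.80)(-0.35) − (-0.20)(-0.10)] = 0.3000
  C_33 = (0.80)(0.80) − (-0.35)(-0.10) = 0.6050
det(I−A) = Σ_j (I−A)_1j·C_1j = (0.80)(0.5825) + (-0.35)(0.1275) + (-0.20)(0.1250) = 0.396375
adj(I−A) = Cᵀ =
  [ 0.5825   0.2725   0.2825]
  [ 0.1275   0.5700   0.3000]
  [ 0.1250   0.0925   0.6050]
(I − A)⁻¹ = adj(I−A) / det(I−A) ≈
  [   1.4696     0.6875     0.7127]
  [   0.3217     1.4380     0.7569]
  [   0.3154     0.2334     1.5263]
x = (I − A)⁻¹ d = adj(I−A)·d / det(I−A), with det(I−A) = 0.396375:
  x_1 = (0.5825·60 + 0.2725·370 + 0.2825·290) / 0.396375 = 217.70 / 0.396375 ≈ 549.23
  x_2 = (0.1275·60 + 0.5700·370 + 0.3000·290) / 0.396375 = 305.55 / 0.396375 ≈ 770.86
  x_3 = (0.1250·60 + 0.0925·370 + 0.6050·290) / 0.396375 = 217.175 / 0.396375 ≈ 547.90

x_1 = 549.23, x_2 = 770.86, x_3 = 547.90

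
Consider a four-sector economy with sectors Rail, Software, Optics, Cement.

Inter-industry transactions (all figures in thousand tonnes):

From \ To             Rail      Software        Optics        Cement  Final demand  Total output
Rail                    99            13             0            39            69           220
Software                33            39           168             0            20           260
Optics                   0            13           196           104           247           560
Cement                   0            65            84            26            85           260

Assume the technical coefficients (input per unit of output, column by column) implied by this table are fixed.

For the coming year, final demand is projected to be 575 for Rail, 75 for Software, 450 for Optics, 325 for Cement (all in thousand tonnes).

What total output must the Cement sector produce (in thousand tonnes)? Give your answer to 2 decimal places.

Technical coefficients a_ij = z_ij / X_j:
  a_11 = 99/220 = 0.45, a_21 = 33/220 = 0.15, a_31 = 0/220 = 0.00, a_41 = 0/220 = 0.00
  a_12 = 13/260 = 0.05, a_22 = 39/260 = 0.15, a_32 = 13/260 = 0.05, a_42 = 65/260 = 0.25
  a_13 = 0/560 = 0.00, a_23 = 168/560 = 0.30, a_33 = 196/560 = 0.35, a_43 = 84/560 = 0.15
  a_14 = 39/260 = 0.15, a_24 = 0/260 = 0.00, a_34 = 104/260 = 0.40, a_44 = 26/260 = 0.10
I − A =
  [   0.55    -0.05     0.00    -0.15]
  [  -0.15     0.85    -0.30     0.00]
  [   0.00    -0.05     0.65    -0.40]
  [   0.00    -0.25    -0.15     0.90]
Compute the cofactors C_ij = (−1)^(i+j)·(3×3 minor ij) of I−A; the adjugate is their transpose:
adj(I−A) = Cᵀ =
  [ 0.402750   0.051750   0.043875   0.086625]
  [ 0.078750   0.288750   0.151875   0.080625]
  [ 0.021750   0.079750   0.408375   0.185125]
  [ 0.025500   0.093500   0.110250   0.290750]
det(I−A) = Σ_j (I−A)_1j·C_1j = (0.55)(0.402750) + (-0.05)(0.078750) + (0.00)(0.021750) + (-0.15)(0.025500) = 0.21375
(I − A)⁻¹ = adj(I−A) / det(I−A) ≈
  [   1.8842     0.2421     0.2053     0.4053]
  [   0.3684     1.3509     0.7105     0.3772]
  [   0.1018     0.3731     1.9105     0.8661]
  [   0.1193     0.4374     0.5158     1.3602]
x = (I − A)⁻¹ d = adj(I−A)·d / det(I−A), with det(I−A) = 0.21375:
  x_1 = (0.402750·575 + 0.051750·75 + 0.043875·450 + 0.086625·325) / 0.21375 = 283.359375 / 0.21375 ≈ 1325.66
  x_2 = (0.078750·575 + 0.288750·75 + 0.151875·450 + 0.080625·325) / 0.21375 = 161.484375 / 0.21375 ≈ 755.48
  x_3 = (0.021750·575 + 0.079750·75 + 0.408375·450 + 0.185125·325) / 0.21375 = 262.421875 / 0.21375 ≈ 1227.70
  x_4 = (0.025500·575 + 0.093500·75 + 0.110250·450 + 0.290750·325) / 0.21375 = 165.78125 / 0.21375 ≈ 775.58

x_4 = 775.58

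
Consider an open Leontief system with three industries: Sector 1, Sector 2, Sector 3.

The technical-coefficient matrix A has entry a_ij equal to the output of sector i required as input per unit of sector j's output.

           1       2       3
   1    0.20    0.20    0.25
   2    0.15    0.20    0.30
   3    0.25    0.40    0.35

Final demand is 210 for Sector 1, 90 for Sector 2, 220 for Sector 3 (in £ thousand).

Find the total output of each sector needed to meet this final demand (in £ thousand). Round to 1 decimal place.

I − A =
  [   0.80    -0.20    -0.25]
  [  -0.15     0.80    -0.30]
  [  -0.25    -0.40     0.65]
Cofactors of I−A, C_ij = (−1)^(i+j)·(minor ij) (rows/columns in the sector order above):
  C_11 = (0.80)(0.65) − (-0.30)(-0.40) = 0.4000
  C_12 = −[(-0.15)(0.65) − (-0.30)(-0.25)] = 0.1725
  C_13 = (-0.15)(-0.40) − (0.80)(-0.25) = 0.2600
  C_21 = −[(-0.20)(0.65) − (-0.25)(-0.40)] = 0.2300
  C_22 = (0.80)(0.65) − (-0.25)(-0.25) = 0.4575
  C_23 = −[(0.80)(-0.40) − (-0.20)(-0.25)] = 0.3700
  C_31 = (-0.20)(-0.30) − (-0.25)(0.80) = 0.2600
  C_32 = −[(0.80)(-0.30) − (-0.25)(-0.15)] = 0.2775
  C_33 = (0.80)(0.80) − (-0.20)(-0.15) = 0.6100
det(I−A) = Σ_j (I−A)_1j·C_1j = (0.80)(0.4000) + (-0.20)(0.1725) + (-0.25)(0.2600) = 0.2205
adj(I−A) = Cᵀ =
  [ 0.4000   0.2300   0.2600]
  [ 0.1725   0.4575   0.2775]
  [ 0.2600   0.3700   0.6100]
(I − A)⁻¹ = adj(I−A) / det(I−A) ≈
  [   1.8141     1.0431     1.1791]
  [   0.7823     2.0748     1.2585]
  [   1.1791     1.6780     2.7664]
x = (I − A)⁻¹ d = adj(I−A)·d / det(I−A), with det(I−A) = 0.2205:
  x_1 = (0.4000·210 + 0.2300·90 + 0.2600·220) / 0.2205 = 161.90 / 0.2205 ≈ 734.2
  x_2 = (0.1725·210 + 0.4575·90 + 0.2775·220) / 0.2205 = 138.45 / 0.2205 ≈ 627.9
  x_3 = (0.2600·210 + 0.3700·90 + 0.6100·220) / 0.2205 = 222.10 / 0.2205 ≈ 1007.3

x_1 = 734.2, x_2 = 627.9, x_3 = 1007.3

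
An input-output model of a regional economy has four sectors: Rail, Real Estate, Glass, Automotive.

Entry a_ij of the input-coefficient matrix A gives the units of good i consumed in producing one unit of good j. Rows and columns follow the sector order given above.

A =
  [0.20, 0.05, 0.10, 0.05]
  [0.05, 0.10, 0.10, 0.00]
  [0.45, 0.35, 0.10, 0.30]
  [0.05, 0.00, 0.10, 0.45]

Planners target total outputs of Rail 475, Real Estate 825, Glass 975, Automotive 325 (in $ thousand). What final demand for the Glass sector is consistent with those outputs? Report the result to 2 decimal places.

d_3 = 277.50

I − A =
  [   0.80    -0.05    -0.10    -0.05]
  [  -0.05     0.90    -0.10     0.00]
  [  -0.45    -0.35     0.90    -0.30]
  [  -0.05     0.00    -0.10     0.55]
d = (I − A) x:
  d_1 = (+0.80)·475 + (-0.05)·825 + (-0.10)·975 + (-0.05)·325 = 225.00
  d_2 = (-0.05)·475 + (+0.90)·825 + (-0.10)·975 + (+0.00)·325 = 621.25
  d_3 = (-0.45)·475 + (-0.35)·825 + (+0.90)·975 + (-0.30)·325 = 277.50
  d_4 = (-0.05)·475 + (+0.00)·825 + (-0.10)·975 + (+0.55)·325 = 57.50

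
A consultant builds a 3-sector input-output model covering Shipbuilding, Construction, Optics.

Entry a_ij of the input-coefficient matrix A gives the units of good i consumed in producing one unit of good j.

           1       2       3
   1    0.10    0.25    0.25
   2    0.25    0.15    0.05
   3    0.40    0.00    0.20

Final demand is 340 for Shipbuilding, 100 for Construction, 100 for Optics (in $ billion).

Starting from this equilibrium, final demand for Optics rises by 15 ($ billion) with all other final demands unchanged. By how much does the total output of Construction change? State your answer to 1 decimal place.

I − A =
  [   0.90    -0.25    -0.25]
  [  -0.25     0.85    -0.05]
  [  -0.40     0.00     0.80]
Cofactors of I−A, C_ij = (−1)^(i+j)·(minor ij) (rows/columns in the sector order above):
  C_11 = (0.85)(0.80) − (-0.05)(0.00) = 0.6800
  C_12 = −[(-0.25)(0.80) − (-0.05)(-0.40)] = 0.2200
  C_13 = (-0.25)(0.00) − (0.85)(-0.40) = 0.3400
  C_21 = −[(-0.25)(0.80) − (-0.25)(0.00)] = 0.2000
  C_22 = (0.90)(0.80) − (-0.25)(-0.40) = 0.6200
  C_23 = −[(0.90)(0.00) − (-0.25)(-0.40)] = 0.1000
  C_31 = (-0.25)(-0.05) − (-0.25)(0.85) = 0.2250
  C_32 = −[(0.90)(-0.05) − (-0.25)(-0.25)] = 0.1075
  C_33 = (0.90)(0.85) − (-0.25)(-0.25) = 0.7025
det(I−A) = Σ_j (I−A)_1j·C_1j = (0.90)(0.6800) + (-0.25)(0.2200) + (-0.25)(0.3400) = 0.4720
adj(I−A) = Cᵀ =
  [ 0.6800   0.2000   0.2250]
  [ 0.2200   0.6200   0.1075]
  [ 0.3400   0.1000   0.7025]
(I − A)⁻¹ = adj(I−A) / det(I−A) ≈
  [   1.4407     0.4237     0.4767]
  [   0.4661     1.3136     0.2278]
  [   0.7203     0.2119     1.4883]
Δx = (I − A)⁻¹ Δd with Δd having +15 in the Optics component and 0 elsewhere.
So Δx_2 = L_23 · (+15), where L_23 = adj(I−A)_23 / det(I−A) = 0.1075 / 0.4720.
Δx_2 = 0.1075 × (+15) / 0.4720 = 1.6125 / 0.4720 ≈ 3.4.

Δx_2 = 3.4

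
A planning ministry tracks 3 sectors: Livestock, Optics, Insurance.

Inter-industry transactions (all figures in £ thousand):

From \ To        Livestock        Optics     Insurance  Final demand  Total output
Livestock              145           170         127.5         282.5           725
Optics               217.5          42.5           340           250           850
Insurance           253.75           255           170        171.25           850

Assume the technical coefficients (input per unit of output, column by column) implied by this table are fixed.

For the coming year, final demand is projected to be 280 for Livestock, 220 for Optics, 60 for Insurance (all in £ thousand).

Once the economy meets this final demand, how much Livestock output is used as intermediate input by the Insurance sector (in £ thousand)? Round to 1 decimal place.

Technical coefficients a_ij = z_ij / X_j:
  a_11 = 145/725 = 0.20, a_21 = 217.5/725 = 0.30, a_31 = 253.75/725 = 0.35
  a_12 = 170/850 = 0.20, a_22 = 42.5/850 = 0.05, a_32 = 255/850 = 0.30
  a_13 = 127.5/850 = 0.15, a_23 = 340/850 = 0.40, a_33 = 170/850 = 0.20
I − A =
  [   0.80    -0.20    -0.15]
  [  -0.30     0.95    -0.40]
  [  -0.35    -0.30     0.80]
Cofactors of I−A, C_ij = (−1)^(i+j)·(minor ij) (rows/columns in the sector order above):
  C_11 = (0.95)(0.80) − (-0.40)(-0.30) = 0.6400
  C_12 = −[(-0.30)(0.80) − (-0.40)(-0.35)] = 0.3800
  C_13 = (-0.30)(-0.30) − (0.95)(-0.35) = 0.4225
  C_21 = −[(-0.20)(0.80) − (-0.15)(-0.30)] = 0.2050
  C_22 = (0.80)(0.80) − (-0.15)(-0.35) = 0.5875
  C_23 = −[(0.80)(-0.30) − (-0.20)(-0.35)] = 0.3100
  C_31 = (-0.20)(-0.40) − (-0.15)(0.95) = 0.2225
  C_32 = −[(0.80)(-0.40) − (-0.15)(-0.30)] = 0.3650
  C_33 = (0.80)(0.95) − (-0.20)(-0.30) = 0.7000
det(I−A) = Σ_j (I−A)_1j·C_1j = (0.80)(0.6400) + (-0.20)(0.3800) + (-0.15)(0.4225) = 0.372625
adj(I−A) = Cᵀ =
  [ 0.6400   0.2050   0.2225]
  [ 0.3800   0.5875   0.3650]
  [ 0.4225   0.3100   0.7000]
(I − A)⁻¹ = adj(I−A) / det(I−A) ≈
  [   1.7175     0.5502     0.5971]
  [   1.0198     1.5767     0.9795]
  [   1.1338     0.8319     1.8786]
First solve x = (I − A)⁻¹ d = adj(I−A)·d / det(I−A); in particular x_3 = (0.4225·280 + 0.3100·220 + 0.7000·60) / 0.372625 = 228.50 / 0.372625 ≈ 613.217.
Intermediate flow from 1 to 3: z_13 = a_13 · x_3 = 0.15 × 228.50 / 0.372625 = 34.275 / 0.372625 ≈ 92.0.

z_13 = 92.0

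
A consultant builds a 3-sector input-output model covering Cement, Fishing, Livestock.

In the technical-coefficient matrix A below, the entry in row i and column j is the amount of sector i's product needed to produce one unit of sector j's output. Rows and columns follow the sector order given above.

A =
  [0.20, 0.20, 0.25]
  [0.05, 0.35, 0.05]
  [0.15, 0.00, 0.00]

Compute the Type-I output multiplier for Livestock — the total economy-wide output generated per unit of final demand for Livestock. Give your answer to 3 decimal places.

I − A =
  [   0.80    -0.20    -0.25]
  [  -0.05     0.65    -0.05]
  [  -0.15     0.00     1.00]
Cofactors of I−A, C_ij = (−1)^(i+j)·(minor ij) (rows/columns in the sector order above):
  C_11 = (0.65)(1.00) − (-0.05)(0.00) = 0.6500
  C_12 = −[(-0.05)(1.00) − (-0.05)(-0.15)] = 0.0575
  C_13 = (-0.05)(0.00) − (0.65)(-0.15) = 0.0975
  C_21 = −[(-0.20)(1.00) − (-0.25)(0.00)] = 0.2000
  C_22 = (0.80)(1.00) − (-0.25)(-0.15) = 0.7625
  C_23 = −[(0.80)(0.00) − (-0.20)(-0.15)] = 0.0300
  C_31 = (-0.20)(-0.05) − (-0.25)(0.65) = 0.1725
  C_32 = −[(0.80)(-0.05) − (-0.25)(-0.05)] = 0.0525
  C_33 = (0.80)(0.65) − (-0.20)(-0.05) = 0.5100
det(I−A) = Σ_j (I−A)_1j·C_1j = (0.80)(0.6500) + (-0.20)(0.0575) + (-0.25)(0.0975) = 0.484125
adj(I−A) = Cᵀ =
  [ 0.6500   0.2000   0.1725]
  [ 0.0575   0.7625   0.0525]
  [ 0.0975   0.0300   0.5100]
(I − A)⁻¹ = adj(I−A) / det(I−A) ≈
  [   1.3426     0.4131     0.3563]
  [   0.1188     1.5750     0.1084]
  [   0.2014     0.0620     1.0534]
The output multiplier for sector j is the column-j sum of the Leontief inverse (I − A)⁻¹ = adj(I−A) / det(I−A).
Column L of adj(I−A): (0.1725, 0.0525, 0.5100); det(I−A) = 0.484125.
m_L = (0.1725 + 0.0525 + 0.5100) / 0.484125 = 0.735 / 0.484125 ≈ 1.518.

m_L = 1.518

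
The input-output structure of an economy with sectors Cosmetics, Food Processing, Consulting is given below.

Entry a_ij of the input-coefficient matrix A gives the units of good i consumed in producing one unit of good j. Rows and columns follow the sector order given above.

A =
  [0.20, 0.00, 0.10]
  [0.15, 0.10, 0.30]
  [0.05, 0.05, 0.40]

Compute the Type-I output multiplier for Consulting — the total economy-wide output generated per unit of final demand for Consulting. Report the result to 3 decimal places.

m_3 = 2.568

I − A =
  [   0.80     0.00    -0.10]
  [  -0.15     0.90    -0.30]
  [  -0.05    -0.05     0.60]
Cofactors of I−A, C_ij = (−1)^(i+j)·(minor ij) (rows/columns in the sector order above):
  C_11 = (0.90)(0.60) − (-0.30)(-0.05) = 0.5250
  C_12 = −[(-0.15)(0.60) − (-0.30)(-0.05)] = 0.1050
  C_13 = (-0.15)(-0.05) − (0.90)(-0.05) = 0.0525
  C_21 = −[(0.00)(0.60) − (-0.10)(-0.05)] = 0.0050
  C_22 = (0.80)(0.60) − (-0.10)(-0.05) = 0.4750
  C_23 = −[(0.80)(-0.05) − (0.00)(-0.05)] = 0.0400
  C_31 = (0.00)(-0.30) − (-0.10)(0.90) = 0.0900
  C_32 = −[(0.80)(-0.30) − (-0.10)(-0.15)] = 0.2550
  C_33 = (0.80)(0.90) − (0.00)(-0.15) = 0.7200
det(I−A) = Σ_j (I−A)_1j·C_1j = (0.80)(0.5250) + (0.00)(0.1050) + (-0.10)(0.0525) = 0.41475
adj(I−A) = Cᵀ =
  [ 0.5250   0.0050   0.0900]
  [ 0.1050   0.4750   0.2550]
  [ 0.0525   0.0400   0.7200]
(I − A)⁻¹ = adj(I−A) / det(I−A) ≈
  [   1.2658     0.0121     0.2170]
  [   0.2532     1.1453     0.6148]
  [   0.1266     0.0964     1.7360]
The output multiplier for sector j is the column-j sum of the Leontief inverse (I − A)⁻¹ = adj(I−A) / det(I−A).
Column 3 of adj(I−A): (0.0900, 0.2550, 0.7200); det(I−A) = 0.41475.
m_3 = (0.0900 + 0.2550 + 0.7200) / 0.41475 = 1.065 / 0.41475 ≈ 2.568.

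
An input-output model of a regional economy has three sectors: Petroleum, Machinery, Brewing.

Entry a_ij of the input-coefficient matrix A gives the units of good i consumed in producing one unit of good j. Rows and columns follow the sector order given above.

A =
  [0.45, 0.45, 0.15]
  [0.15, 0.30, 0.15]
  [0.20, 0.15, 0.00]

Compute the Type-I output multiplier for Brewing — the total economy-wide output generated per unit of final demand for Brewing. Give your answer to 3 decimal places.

m_B = 2.226

I − A =
  [   0.55    -0.45    -0.15]
  [  -0.15     0.70    -0.15]
  [  -0.20    -0.15     1.00]
Cofactors of I−A, C_ij = (−1)^(i+j)·(minor ij) (rows/columns in the sector order above):
  C_11 = (0.70)(1.00) − (-0.15)(-0.15) = 0.6775
  C_12 = −[(-0.15)(1.00) − (-0.15)(-0.20)] = 0.1800
  C_13 = (-0.15)(-0.15) − (0.70)(-0.20) = 0.1625
  C_21 = −[(-0.45)(1.00) − (-0.15)(-0.15)] = 0.4725
  C_22 = (0.55)(1.00) − (-0.15)(-0.20) = 0.5200
  C_23 = −[(0.55)(-0.15) − (-0.45)(-0.20)] = 0.1725
  C_31 = (-0.45)(-0.15) − (-0.15)(0.70) = 0.1725
  C_32 = −[(0.55)(-0.15) − (-0.15)(-0.15)] = 0.1050
  C_33 = (0.55)(0.70) − (-0.45)(-0.15) = 0.3175
det(I−A) = Σ_j (I−A)_1j·C_1j = (0.55)(0.6775) + (-0.45)(0.1800) + (-0.15)(0.1625) = 0.26725
adj(I−A) = Cᵀ =
  [ 0.6775   0.4725   0.1725]
  [ 0.1800   0.5200   0.1050]
  [ 0.1625   0.1725   0.3175]
(I − A)⁻¹ = adj(I−A) / det(I−A) ≈
  [   2.5351     1.7680     0.6455]
  [   0.6735     1.9457     0.3929]
  [   0.6080     0.6455     1.1880]
The output multiplier for sector j is the column-j sum of the Leontief inverse (I − A)⁻¹ = adj(I−A) / det(I−A).
Column B of adj(I−A): (0.1725, 0.1050, 0.3175); det(I−A) = 0.26725.
m_B = (0.1725 + 0.1050 + 0.3175) / 0.26725 = 0.595 / 0.26725 ≈ 2.226.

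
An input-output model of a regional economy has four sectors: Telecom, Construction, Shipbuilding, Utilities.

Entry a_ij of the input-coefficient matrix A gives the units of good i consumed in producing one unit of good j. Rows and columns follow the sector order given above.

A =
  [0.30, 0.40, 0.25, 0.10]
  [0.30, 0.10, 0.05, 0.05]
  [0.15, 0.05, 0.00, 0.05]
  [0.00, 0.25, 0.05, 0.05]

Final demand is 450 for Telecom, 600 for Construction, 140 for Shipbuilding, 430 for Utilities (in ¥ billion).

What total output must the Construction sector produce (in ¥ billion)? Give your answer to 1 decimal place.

x_C = 1300.3

I − A =
  [   0.70    -0.40    -0.25    -0.10]
  [  -0.30     0.90    -0.05    -0.05]
  [  -0.15    -0.05     1.00    -0.05]
  [   0.00    -0.25    -0.05     0.95]
Compute the cofactors C_ij = (−1)^(i+j)·(3×3 minor ij) of I−A; the adjugate is their transpose:
adj(I−A) = Cᵀ =
  [ 0.837125   0.419250   0.236375   0.122625]
  [ 0.291750   0.626875   0.107750   0.069375]
  [ 0.144375   0.102750   0.468250   0.045250]
  [ 0.084375   0.170375   0.053000   0.467750]
det(I−A) = Σ_j (I−A)_1j·C_1j = (0.70)(0.837125) + (-0.40)(0.291750) + (-0.25)(0.144375) + (-0.10)(0.084375) = 0.42475625
(I − A)⁻¹ = adj(I−A) / det(I−A) ≈
  [   1.9708     0.9870     0.5565     0.2887]
  [   0.6869     1.4758     0.2537     0.1633]
  [   0.3399     0.2419     1.1024     0.1065]
  [   0.1986     0.4011     0.1248     1.1012]
x = (I − A)⁻¹ d = adj(I−A)·d / det(I−A), with det(I−A) = 0.42475625:
  x_T = (0.837125·450 + 0.419250·600 + 0.236375·140 + 0.122625·430) / 0.42475625 = 714.0775 / 0.42475625 ≈ 1681.1
  x_C = (0.291750·450 + 0.626875·600 + 0.107750·140 + 0.069375·430) / 0.42475625 = 552.32875 / 0.42475625 ≈ 1300.3
  x_S = (0.144375·450 + 0.102750·600 + 0.468250·140 + 0.045250·430) / 0.42475625 = 211.63125 / 0.42475625 ≈ 498.2
  x_U = (0.084375·450 + 0.170375·600 + 0.053000·140 + 0.467750·430) / 0.42475625 = 348.74625 / 0.42475625 ≈ 821.1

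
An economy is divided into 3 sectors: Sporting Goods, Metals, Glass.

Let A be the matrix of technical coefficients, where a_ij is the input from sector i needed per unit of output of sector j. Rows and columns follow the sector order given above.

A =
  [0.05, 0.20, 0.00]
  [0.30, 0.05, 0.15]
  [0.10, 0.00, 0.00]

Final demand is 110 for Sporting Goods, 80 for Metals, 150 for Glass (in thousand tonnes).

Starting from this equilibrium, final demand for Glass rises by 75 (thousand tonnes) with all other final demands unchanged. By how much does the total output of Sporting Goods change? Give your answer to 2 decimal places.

I − A =
  [   0.95    -0.20     0.00]
  [  -0.30     0.95    -0.15]
  [  -0.10     0.00     1.00]
Cofactors of I−A, C_ij = (−1)^(i+j)·(minor ij) (rows/columns in the sector order above):
  C_11 = (0.95)(1.00) − (-0.15)(0.00) = 0.9500
  C_12 = −[(-0.30)(1.00) − (-0.15)(-0.10)] = 0.3150
  C_13 = (-0.30)(0.00) − (0.95)(-0.10) = 0.0950
  C_21 = −[(-0.20)(1.00) − (0.00)(0.00)] = 0.2000
  C_22 = (0.95)(1.00) − (0.00)(-0.10) = 0.9500
  C_23 = −[(0.95)(0.00) − (-0.20)(-0.10)] = 0.0200
  C_31 = (-0.20)(-0.15) − (0.00)(0.95) = 0.0300
  C_32 = −[(0.95)(-0.15) − (0.00)(-0.30)] = 0.1425
  C_33 = (0.95)(0.95) − (-0.20)(-0.30) = 0.8425
det(I−A) = Σ_j (I−A)_1j·C_1j = (0.95)(0.9500) + (-0.20)(0.3150) + (0.00)(0.0950) = 0.8395
adj(I−A) = Cᵀ =
  [ 0.9500   0.2000   0.0300]
  [ 0.3150   0.9500   0.1425]
  [ 0.0950   0.0200   0.8425]
(I − A)⁻¹ = adj(I−A) / det(I−A) ≈
  [   1.1316     0.2382     0.0357]
  [   0.3752     1.1316     0.1697]
  [   0.1132     0.0238     1.0036]
Δx = (I − A)⁻¹ Δd with Δd having +75 in the Glass component and 0 elsewhere.
So Δx_1 = L_13 · (+75), where L_13 = adj(I−A)_13 / det(I−A) = 0.0300 / 0.8395.
Δx_1 = 0.0300 × (+75) / 0.8395 = 2.25 / 0.8395 ≈ 2.68.

Δx_1 = 2.68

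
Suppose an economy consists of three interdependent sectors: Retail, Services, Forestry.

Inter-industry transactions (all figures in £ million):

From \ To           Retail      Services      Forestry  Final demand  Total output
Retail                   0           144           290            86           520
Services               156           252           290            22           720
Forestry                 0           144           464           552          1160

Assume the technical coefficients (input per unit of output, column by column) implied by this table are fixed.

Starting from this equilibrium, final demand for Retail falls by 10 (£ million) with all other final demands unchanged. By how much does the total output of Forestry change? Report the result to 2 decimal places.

Technical coefficients a_ij = z_ij / X_j:
  a_RR = 0/520 = 0.00, a_SR = 156/520 = 0.30, a_FR = 0/520 = 0.00
  a_RS = 144/720 = 0.20, a_SS = 252/720 = 0.35, a_FS = 144/720 = 0.20
  a_RF = 290/1160 = 0.25, a_SF = 290/1160 = 0.25, a_FF = 464/1160 = 0.40
I − A =
  [   1.00    -0.20    -0.25]
  [  -0.30     0.65    -0.25]
  [   0.00    -0.20     0.60]
Cofactors of I−A, C_ij = (−1)^(i+j)·(minor ij) (rows/columns in the sector order above):
  C_11 = (0.65)(0.60) − (-0.25)(-0.20) = 0.3400
  C_12 = −[(-0.30)(0.60) − (-0.25)(0.00)] = 0.1800
  C_13 = (-0.30)(-0.20) − (0.65)(0.00) = 0.0600
  C_21 = −[(-0.20)(0.60) − (-0.25)(-0.20)] = 0.1700
  C_22 = (1.00)(0.60) − (-0.25)(0.00) = 0.6000
  C_23 = −[(1.00)(-0.20) − (-0.20)(0.00)] = 0.2000
  C_31 = (-0.20)(-0.25) − (-0.25)(0.65) = 0.2125
  C_32 = −[(1.00)(-0.25) − (-0.25)(-0.30)] = 0.3250
  C_33 = (1.00)(0.65) − (-0.20)(-0.30) = 0.5900
det(I−A) = Σ_j (I−A)_1j·C_1j = (1.00)(0.3400) + (-0.20)(0.1800) + (-0.25)(0.0600) = 0.2890
adj(I−A) = Cᵀ =
  [ 0.3400   0.1700   0.2125]
  [ 0.1800   0.6000   0.3250]
  [ 0.0600   0.2000   0.5900]
(I − A)⁻¹ = adj(I−A) / det(I−A) ≈
  [   1.1765     0.5882     0.7353]
  [   0.6228     2.0761     1.1246]
  [   0.2076     0.6920     2.0415]
Δx = (I − A)⁻¹ Δd with Δd having -10 in the Retail component and 0 elsewhere.
So Δx_F = L_FR · (-10), where L_FR = adj(I−A)_FR / det(I−A) = 0.0600 / 0.2890.
Δx_F = 0.0600 × (-10) / 0.2890 = -0.60 / 0.2890 ≈ -2.08.

Δx_F = -2.08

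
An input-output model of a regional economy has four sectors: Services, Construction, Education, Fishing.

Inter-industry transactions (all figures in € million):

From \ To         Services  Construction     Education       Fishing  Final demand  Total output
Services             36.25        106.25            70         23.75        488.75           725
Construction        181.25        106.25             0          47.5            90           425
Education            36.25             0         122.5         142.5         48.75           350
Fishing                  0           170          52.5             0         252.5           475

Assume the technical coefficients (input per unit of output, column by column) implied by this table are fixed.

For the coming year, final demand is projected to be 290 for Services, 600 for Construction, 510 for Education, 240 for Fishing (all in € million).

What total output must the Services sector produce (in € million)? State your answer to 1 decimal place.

Technical coefficients a_ij = z_ij / X_j:
  a_11 = 36.25/725 = 0.05, a_21 = 181.25/725 = 0.25, a_31 = 36.25/725 = 0.05, a_41 = 0/725 = 0.00
  a_12 = 106.25/425 = 0.25, a_22 = 106.25/425 = 0.25, a_32 = 0/425 = 0.00, a_42 = 170/425 = 0.40
  a_13 = 70/350 = 0.20, a_23 = 0/350 = 0.00, a_33 = 122.5/350 = 0.35, a_43 = 52.5/350 = 0.15
  a_14 = 23.75/475 = 0.05, a_24 = 47.5/475 = 0.10, a_34 = 142.5/475 = 0.30, a_44 = 0/475 = 0.00
I − A =
  [   0.95    -0.25    -0.20    -0.05]
  [  -0.25     0.75     0.00    -0.10]
  [  -0.05     0.00     0.65    -0.30]
  [   0.00    -0.40    -0.15     1.00]
Compute the cofactors C_ij = (−1)^(i+j)·(3×3 minor ij) of I−A; the adjugate is their transpose:
adj(I−A) = Cᵀ =
  [ 0.427750   0.188250   0.151375   0.085625]
  [ 0.152000   0.564375   0.066125   0.083875]
  [ 0.065500   0.127500   0.607000   0.198125]
  [ 0.070625   0.244875   0.117500   0.415000]
det(I−A) = Σ_j (I−A)_1j·C_1j = (0.95)(0.427750) + (-0.25)(0.152000) + (-0.20)(0.065500) + (-0.05)(0.070625) = 0.35173125
(I − A)⁻¹ = adj(I−A) / det(I−A) ≈
  [   1.2161     0.5352     0.4304     0.2434]
  [   0.4321     1.6046     0.1880     0.2385]
  [   0.1862     0.3625     1.7257     0.5633]
  [   0.2008     0.6962     0.3341     1.1799]
x = (I − A)⁻¹ d = adj(I−A)·d / det(I−A), with det(I−A) = 0.35173125:
  x_1 = (0.427750·290 + 0.188250·600 + 0.151375·510 + 0.085625·240) / 0.35173125 = 334.74875 / 0.35173125 ≈ 951.7
  x_2 = (0.152000·290 + 0.564375·600 + 0.066125·510 + 0.083875·240) / 0.35173125 = 436.55875 / 0.35173125 ≈ 1241.2
  x_3 = (0.065500·290 + 0.127500·600 + 0.607000·510 + 0.198125·240) / 0.35173125 = 452.615 / 0.35173125 ≈ 1286.8
  x_4 = (0.070625·290 + 0.244875·600 + 0.117500·510 + 0.415000·240) / 0.35173125 = 326.93125 / 0.35173125 ≈ 929.5

x_1 = 951.7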